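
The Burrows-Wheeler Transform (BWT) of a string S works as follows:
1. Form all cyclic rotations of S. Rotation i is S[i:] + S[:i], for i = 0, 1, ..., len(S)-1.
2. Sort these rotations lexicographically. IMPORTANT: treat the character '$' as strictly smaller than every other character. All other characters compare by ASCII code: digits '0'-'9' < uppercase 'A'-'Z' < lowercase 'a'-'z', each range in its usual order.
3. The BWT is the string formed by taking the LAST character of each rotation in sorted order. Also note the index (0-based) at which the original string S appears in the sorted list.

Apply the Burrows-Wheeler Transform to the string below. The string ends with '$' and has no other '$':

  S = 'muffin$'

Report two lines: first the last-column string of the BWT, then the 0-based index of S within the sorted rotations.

All 7 rotations (rotation i = S[i:]+S[:i]):
  rot[0] = muffin$
  rot[1] = uffin$m
  rot[2] = ffin$mu
  rot[3] = fin$muf
  rot[4] = in$muff
  rot[5] = n$muffi
  rot[6] = $muffin
Sorted (with $ < everything):
  sorted[0] = $muffin  (last char: 'n')
  sorted[1] = ffin$mu  (last char: 'u')
  sorted[2] = fin$muf  (last char: 'f')
  sorted[3] = in$muff  (last char: 'f')
  sorted[4] = muffin$  (last char: '$')
  sorted[5] = n$muffi  (last char: 'i')
  sorted[6] = uffin$m  (last char: 'm')
Last column: nuff$im
Original string S is at sorted index 4

Answer: nuff$im
4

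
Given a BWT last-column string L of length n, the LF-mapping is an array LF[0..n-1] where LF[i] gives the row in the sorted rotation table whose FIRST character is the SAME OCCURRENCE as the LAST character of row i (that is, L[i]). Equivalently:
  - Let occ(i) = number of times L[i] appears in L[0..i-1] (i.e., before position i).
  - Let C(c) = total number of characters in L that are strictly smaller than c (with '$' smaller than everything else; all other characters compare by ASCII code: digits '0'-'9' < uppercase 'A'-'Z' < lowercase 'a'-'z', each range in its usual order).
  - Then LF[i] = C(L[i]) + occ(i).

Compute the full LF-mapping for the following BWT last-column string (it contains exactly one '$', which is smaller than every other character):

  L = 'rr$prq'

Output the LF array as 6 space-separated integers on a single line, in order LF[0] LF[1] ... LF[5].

Char counts: '$':1, 'p':1, 'q':1, 'r':3
C (first-col start): C('$')=0, C('p')=1, C('q')=2, C('r')=3
L[0]='r': occ=0, LF[0]=C('r')+0=3+0=3
L[1]='r': occ=1, LF[1]=C('r')+1=3+1=4
L[2]='$': occ=0, LF[2]=C('$')+0=0+0=0
L[3]='p': occ=0, LF[3]=C('p')+0=1+0=1
L[4]='r': occ=2, LF[4]=C('r')+2=3+2=5
L[5]='q': occ=0, LF[5]=C('q')+0=2+0=2

Answer: 3 4 0 1 5 2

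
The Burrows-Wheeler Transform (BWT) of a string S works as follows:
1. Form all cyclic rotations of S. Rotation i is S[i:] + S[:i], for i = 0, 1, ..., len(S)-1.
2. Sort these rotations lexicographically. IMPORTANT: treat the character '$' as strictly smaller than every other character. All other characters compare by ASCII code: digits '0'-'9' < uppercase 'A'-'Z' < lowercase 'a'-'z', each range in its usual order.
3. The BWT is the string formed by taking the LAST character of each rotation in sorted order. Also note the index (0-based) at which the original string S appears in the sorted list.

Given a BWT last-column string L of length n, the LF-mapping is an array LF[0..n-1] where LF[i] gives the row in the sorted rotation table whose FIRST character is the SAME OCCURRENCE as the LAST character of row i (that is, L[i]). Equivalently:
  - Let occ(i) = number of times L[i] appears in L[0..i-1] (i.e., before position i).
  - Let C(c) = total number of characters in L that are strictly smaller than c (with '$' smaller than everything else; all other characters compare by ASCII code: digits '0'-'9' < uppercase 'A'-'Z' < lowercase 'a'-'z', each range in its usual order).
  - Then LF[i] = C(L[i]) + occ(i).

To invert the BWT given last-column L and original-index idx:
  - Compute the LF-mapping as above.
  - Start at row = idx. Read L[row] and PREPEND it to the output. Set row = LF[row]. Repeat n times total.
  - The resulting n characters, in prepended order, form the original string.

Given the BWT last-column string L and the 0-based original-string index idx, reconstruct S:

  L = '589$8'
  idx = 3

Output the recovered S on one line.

LF mapping: 1 2 4 0 3
Walk LF starting at row 3, prepending L[row]:
  step 1: row=3, L[3]='$', prepend. Next row=LF[3]=0
  step 2: row=0, L[0]='5', prepend. Next row=LF[0]=1
  step 3: row=1, L[1]='8', prepend. Next row=LF[1]=2
  step 4: row=2, L[2]='9', prepend. Next row=LF[2]=4
  step 5: row=4, L[4]='8', prepend. Next row=LF[4]=3
Reversed output: 8985$

Answer: 8985$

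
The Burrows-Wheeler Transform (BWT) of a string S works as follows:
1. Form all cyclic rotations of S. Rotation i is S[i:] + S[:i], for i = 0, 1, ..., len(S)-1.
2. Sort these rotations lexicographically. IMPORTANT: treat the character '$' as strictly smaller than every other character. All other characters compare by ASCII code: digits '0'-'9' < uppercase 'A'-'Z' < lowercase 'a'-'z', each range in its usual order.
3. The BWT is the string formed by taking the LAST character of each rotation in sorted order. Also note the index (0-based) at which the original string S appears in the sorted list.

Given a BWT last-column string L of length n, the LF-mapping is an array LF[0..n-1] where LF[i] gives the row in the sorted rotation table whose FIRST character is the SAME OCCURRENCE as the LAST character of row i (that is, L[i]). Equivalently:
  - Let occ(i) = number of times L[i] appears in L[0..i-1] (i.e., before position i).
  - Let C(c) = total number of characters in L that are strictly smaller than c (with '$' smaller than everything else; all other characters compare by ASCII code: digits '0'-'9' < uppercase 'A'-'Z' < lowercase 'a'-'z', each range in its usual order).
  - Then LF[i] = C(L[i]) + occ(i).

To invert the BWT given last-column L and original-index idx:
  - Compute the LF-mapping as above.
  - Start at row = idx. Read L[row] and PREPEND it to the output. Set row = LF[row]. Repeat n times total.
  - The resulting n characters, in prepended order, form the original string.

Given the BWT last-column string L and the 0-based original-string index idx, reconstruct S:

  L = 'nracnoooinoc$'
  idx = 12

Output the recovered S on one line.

LF mapping: 5 12 1 2 6 8 9 10 4 7 11 3 0
Walk LF starting at row 12, prepending L[row]:
  step 1: row=12, L[12]='$', prepend. Next row=LF[12]=0
  step 2: row=0, L[0]='n', prepend. Next row=LF[0]=5
  step 3: row=5, L[5]='o', prepend. Next row=LF[5]=8
  step 4: row=8, L[8]='i', prepend. Next row=LF[8]=4
  step 5: row=4, L[4]='n', prepend. Next row=LF[4]=6
  step 6: row=6, L[6]='o', prepend. Next row=LF[6]=9
  step 7: row=9, L[9]='n', prepend. Next row=LF[9]=7
  step 8: row=7, L[7]='o', prepend. Next row=LF[7]=10
  step 9: row=10, L[10]='o', prepend. Next row=LF[10]=11
  step 10: row=11, L[11]='c', prepend. Next row=LF[11]=3
  step 11: row=3, L[3]='c', prepend. Next row=LF[3]=2
  step 12: row=2, L[2]='a', prepend. Next row=LF[2]=1
  step 13: row=1, L[1]='r', prepend. Next row=LF[1]=12
Reversed output: raccoononion$

Answer: raccoononion$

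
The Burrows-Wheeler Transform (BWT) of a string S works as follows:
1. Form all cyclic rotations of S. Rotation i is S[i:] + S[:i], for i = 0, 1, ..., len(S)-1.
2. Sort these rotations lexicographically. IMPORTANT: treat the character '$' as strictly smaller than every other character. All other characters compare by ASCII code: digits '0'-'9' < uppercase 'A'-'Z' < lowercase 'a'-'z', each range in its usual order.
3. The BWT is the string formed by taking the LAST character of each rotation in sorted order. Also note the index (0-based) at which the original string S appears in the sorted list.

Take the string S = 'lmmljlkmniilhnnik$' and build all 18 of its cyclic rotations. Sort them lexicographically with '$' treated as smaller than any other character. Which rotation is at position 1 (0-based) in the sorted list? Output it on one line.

All 18 rotations (rotation i = S[i:]+S[:i]):
  rot[0] = lmmljlkmniilhnnik$
  rot[1] = mmljlkmniilhnnik$l
  rot[2] = mljlkmniilhnnik$lm
  rot[3] = ljlkmniilhnnik$lmm
  rot[4] = jlkmniilhnnik$lmml
  rot[5] = lkmniilhnnik$lmmlj
  rot[6] = kmniilhnnik$lmmljl
  rot[7] = mniilhnnik$lmmljlk
  rot[8] = niilhnnik$lmmljlkm
  rot[9] = iilhnnik$lmmljlkmn
  rot[10] = ilhnnik$lmmljlkmni
  rot[11] = lhnnik$lmmljlkmnii
  rot[12] = hnnik$lmmljlkmniil
  rot[13] = nnik$lmmljlkmniilh
  rot[14] = nik$lmmljlkmniilhn
  rot[15] = ik$lmmljlkmniilhnn
  rot[16] = k$lmmljlkmniilhnni
  rot[17] = $lmmljlkmniilhnnik
Sorted (with $ < everything):
  sorted[0] = $lmmljlkmniilhnnik
  sorted[1] = hnnik$lmmljlkmniil
  sorted[2] = iilhnnik$lmmljlkmn
  sorted[3] = ik$lmmljlkmniilhnn
  sorted[4] = ilhnnik$lmmljlkmni
  sorted[5] = jlkmniilhnnik$lmml
  sorted[6] = k$lmmljlkmniilhnni
  sorted[7] = kmniilhnnik$lmmljl
  sorted[8] = lhnnik$lmmljlkmnii
  sorted[9] = ljlkmniilhnnik$lmm
  sorted[10] = lkmniilhnnik$lmmlj
  sorted[11] = lmmljlkmniilhnnik$
  sorted[12] = mljlkmniilhnnik$lm
  sorted[13] = mmljlkmniilhnnik$l
  sorted[14] = mniilhnnik$lmmljlk
  sorted[15] = niilhnnik$lmmljlkm
  sorted[16] = nik$lmmljlkmniilhn
  sorted[17] = nnik$lmmljlkmniilh
sorted[1] = hnnik$lmmljlkmniil

Answer: hnnik$lmmljlkmniil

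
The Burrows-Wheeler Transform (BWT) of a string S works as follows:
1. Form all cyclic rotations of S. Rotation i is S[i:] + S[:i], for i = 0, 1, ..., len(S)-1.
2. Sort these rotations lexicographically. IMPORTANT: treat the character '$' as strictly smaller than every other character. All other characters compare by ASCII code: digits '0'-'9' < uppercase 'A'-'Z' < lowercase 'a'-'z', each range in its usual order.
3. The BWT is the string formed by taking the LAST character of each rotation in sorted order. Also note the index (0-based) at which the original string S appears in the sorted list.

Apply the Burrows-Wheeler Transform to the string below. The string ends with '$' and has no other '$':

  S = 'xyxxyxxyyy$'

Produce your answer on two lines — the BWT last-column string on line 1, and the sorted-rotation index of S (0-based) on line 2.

Answer: yyy$xxyxxyx
3

Derivation:
All 11 rotations (rotation i = S[i:]+S[:i]):
  rot[0] = xyxxyxxyyy$
  rot[1] = yxxyxxyyy$x
  rot[2] = xxyxxyyy$xy
  rot[3] = xyxxyyy$xyx
  rot[4] = yxxyyy$xyxx
  rot[5] = xxyyy$xyxxy
  rot[6] = xyyy$xyxxyx
  rot[7] = yyy$xyxxyxx
  rot[8] = yy$xyxxyxxy
  rot[9] = y$xyxxyxxyy
  rot[10] = $xyxxyxxyyy
Sorted (with $ < everything):
  sorted[0] = $xyxxyxxyyy  (last char: 'y')
  sorted[1] = xxyxxyyy$xy  (last char: 'y')
  sorted[2] = xxyyy$xyxxy  (last char: 'y')
  sorted[3] = xyxxyxxyyy$  (last char: '$')
  sorted[4] = xyxxyyy$xyx  (last char: 'x')
  sorted[5] = xyyy$xyxxyx  (last char: 'x')
  sorted[6] = y$xyxxyxxyy  (last char: 'y')
  sorted[7] = yxxyxxyyy$x  (last char: 'x')
  sorted[8] = yxxyyy$xyxx  (last char: 'x')
  sorted[9] = yy$xyxxyxxy  (last char: 'y')
  sorted[10] = yyy$xyxxyxx  (last char: 'x')
Last column: yyy$xxyxxyx
Original string S is at sorted index 3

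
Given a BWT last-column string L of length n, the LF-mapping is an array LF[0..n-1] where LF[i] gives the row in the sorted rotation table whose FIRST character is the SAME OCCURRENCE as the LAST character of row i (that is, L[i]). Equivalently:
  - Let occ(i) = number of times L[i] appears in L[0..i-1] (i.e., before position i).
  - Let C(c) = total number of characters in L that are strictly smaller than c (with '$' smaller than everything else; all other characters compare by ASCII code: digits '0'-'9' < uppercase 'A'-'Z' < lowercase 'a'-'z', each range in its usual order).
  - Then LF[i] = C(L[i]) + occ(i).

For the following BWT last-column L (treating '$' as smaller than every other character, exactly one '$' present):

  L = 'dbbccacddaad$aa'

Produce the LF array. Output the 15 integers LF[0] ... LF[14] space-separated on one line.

Char counts: '$':1, 'a':5, 'b':2, 'c':3, 'd':4
C (first-col start): C('$')=0, C('a')=1, C('b')=6, C('c')=8, C('d')=11
L[0]='d': occ=0, LF[0]=C('d')+0=11+0=11
L[1]='b': occ=0, LF[1]=C('b')+0=6+0=6
L[2]='b': occ=1, LF[2]=C('b')+1=6+1=7
L[3]='c': occ=0, LF[3]=C('c')+0=8+0=8
L[4]='c': occ=1, LF[4]=C('c')+1=8+1=9
L[5]='a': occ=0, LF[5]=C('a')+0=1+0=1
L[6]='c': occ=2, LF[6]=C('c')+2=8+2=10
L[7]='d': occ=1, LF[7]=C('d')+1=11+1=12
L[8]='d': occ=2, LF[8]=C('d')+2=11+2=13
L[9]='a': occ=1, LF[9]=C('a')+1=1+1=2
L[10]='a': occ=2, LF[10]=C('a')+2=1+2=3
L[11]='d': occ=3, LF[11]=C('d')+3=11+3=14
L[12]='$': occ=0, LF[12]=C('$')+0=0+0=0
L[13]='a': occ=3, LF[13]=C('a')+3=1+3=4
L[14]='a': occ=4, LF[14]=C('a')+4=1+4=5

Answer: 11 6 7 8 9 1 10 12 13 2 3 14 0 4 5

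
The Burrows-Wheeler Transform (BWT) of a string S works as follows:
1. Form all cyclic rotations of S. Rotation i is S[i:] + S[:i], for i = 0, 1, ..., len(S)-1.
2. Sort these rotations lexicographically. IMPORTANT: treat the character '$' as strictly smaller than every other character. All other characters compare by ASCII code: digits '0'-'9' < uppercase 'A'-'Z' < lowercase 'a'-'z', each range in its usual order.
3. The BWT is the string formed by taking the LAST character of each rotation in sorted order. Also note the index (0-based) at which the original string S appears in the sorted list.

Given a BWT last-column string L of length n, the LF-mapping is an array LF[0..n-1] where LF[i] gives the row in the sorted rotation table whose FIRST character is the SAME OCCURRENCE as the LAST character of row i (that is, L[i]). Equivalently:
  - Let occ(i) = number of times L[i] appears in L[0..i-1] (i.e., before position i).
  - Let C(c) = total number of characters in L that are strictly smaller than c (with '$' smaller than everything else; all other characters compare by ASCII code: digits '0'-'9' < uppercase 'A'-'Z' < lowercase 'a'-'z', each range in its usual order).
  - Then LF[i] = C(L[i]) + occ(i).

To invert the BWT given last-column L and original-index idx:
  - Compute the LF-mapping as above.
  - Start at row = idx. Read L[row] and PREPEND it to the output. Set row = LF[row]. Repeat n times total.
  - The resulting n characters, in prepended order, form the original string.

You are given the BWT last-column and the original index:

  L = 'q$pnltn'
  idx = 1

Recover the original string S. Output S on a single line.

LF mapping: 5 0 4 2 1 6 3
Walk LF starting at row 1, prepending L[row]:
  step 1: row=1, L[1]='$', prepend. Next row=LF[1]=0
  step 2: row=0, L[0]='q', prepend. Next row=LF[0]=5
  step 3: row=5, L[5]='t', prepend. Next row=LF[5]=6
  step 4: row=6, L[6]='n', prepend. Next row=LF[6]=3
  step 5: row=3, L[3]='n', prepend. Next row=LF[3]=2
  step 6: row=2, L[2]='p', prepend. Next row=LF[2]=4
  step 7: row=4, L[4]='l', prepend. Next row=LF[4]=1
Reversed output: lpnntq$

Answer: lpnntq$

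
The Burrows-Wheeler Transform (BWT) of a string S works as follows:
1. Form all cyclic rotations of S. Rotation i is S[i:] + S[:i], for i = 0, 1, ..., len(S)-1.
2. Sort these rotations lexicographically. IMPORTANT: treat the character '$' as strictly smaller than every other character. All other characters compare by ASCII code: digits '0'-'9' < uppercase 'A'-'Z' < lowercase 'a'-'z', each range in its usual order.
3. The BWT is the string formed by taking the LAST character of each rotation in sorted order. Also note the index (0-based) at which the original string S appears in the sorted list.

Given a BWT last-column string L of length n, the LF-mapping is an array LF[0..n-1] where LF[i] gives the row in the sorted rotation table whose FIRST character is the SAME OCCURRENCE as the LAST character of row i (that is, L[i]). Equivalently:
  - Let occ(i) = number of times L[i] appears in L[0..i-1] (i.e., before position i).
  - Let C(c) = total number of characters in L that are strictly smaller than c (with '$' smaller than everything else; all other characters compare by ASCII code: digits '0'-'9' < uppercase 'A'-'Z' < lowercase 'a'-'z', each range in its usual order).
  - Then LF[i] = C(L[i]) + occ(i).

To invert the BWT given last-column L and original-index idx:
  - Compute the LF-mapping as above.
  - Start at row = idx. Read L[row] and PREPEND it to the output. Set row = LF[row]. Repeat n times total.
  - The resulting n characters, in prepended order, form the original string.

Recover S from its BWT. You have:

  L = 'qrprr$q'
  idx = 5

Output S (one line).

Answer: rqrrpq$

Derivation:
LF mapping: 2 4 1 5 6 0 3
Walk LF starting at row 5, prepending L[row]:
  step 1: row=5, L[5]='$', prepend. Next row=LF[5]=0
  step 2: row=0, L[0]='q', prepend. Next row=LF[0]=2
  step 3: row=2, L[2]='p', prepend. Next row=LF[2]=1
  step 4: row=1, L[1]='r', prepend. Next row=LF[1]=4
  step 5: row=4, L[4]='r', prepend. Next row=LF[4]=6
  step 6: row=6, L[6]='q', prepend. Next row=LF[6]=3
  step 7: row=3, L[3]='r', prepend. Next row=LF[3]=5
Reversed output: rqrrpq$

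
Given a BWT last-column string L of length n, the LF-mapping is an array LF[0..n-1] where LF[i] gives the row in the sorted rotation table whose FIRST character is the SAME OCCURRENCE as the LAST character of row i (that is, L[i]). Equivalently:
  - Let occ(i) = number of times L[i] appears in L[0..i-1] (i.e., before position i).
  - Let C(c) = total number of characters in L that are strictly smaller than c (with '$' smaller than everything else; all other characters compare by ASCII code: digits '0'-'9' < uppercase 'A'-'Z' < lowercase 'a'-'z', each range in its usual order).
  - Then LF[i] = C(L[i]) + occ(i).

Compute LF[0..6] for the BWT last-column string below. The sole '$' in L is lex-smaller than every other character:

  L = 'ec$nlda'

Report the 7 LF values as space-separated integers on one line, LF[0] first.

Char counts: '$':1, 'a':1, 'c':1, 'd':1, 'e':1, 'l':1, 'n':1
C (first-col start): C('$')=0, C('a')=1, C('c')=2, C('d')=3, C('e')=4, C('l')=5, C('n')=6
L[0]='e': occ=0, LF[0]=C('e')+0=4+0=4
L[1]='c': occ=0, LF[1]=C('c')+0=2+0=2
L[2]='$': occ=0, LF[2]=C('$')+0=0+0=0
L[3]='n': occ=0, LF[3]=C('n')+0=6+0=6
L[4]='l': occ=0, LF[4]=C('l')+0=5+0=5
L[5]='d': occ=0, LF[5]=C('d')+0=3+0=3
L[6]='a': occ=0, LF[6]=C('a')+0=1+0=1

Answer: 4 2 0 6 5 3 1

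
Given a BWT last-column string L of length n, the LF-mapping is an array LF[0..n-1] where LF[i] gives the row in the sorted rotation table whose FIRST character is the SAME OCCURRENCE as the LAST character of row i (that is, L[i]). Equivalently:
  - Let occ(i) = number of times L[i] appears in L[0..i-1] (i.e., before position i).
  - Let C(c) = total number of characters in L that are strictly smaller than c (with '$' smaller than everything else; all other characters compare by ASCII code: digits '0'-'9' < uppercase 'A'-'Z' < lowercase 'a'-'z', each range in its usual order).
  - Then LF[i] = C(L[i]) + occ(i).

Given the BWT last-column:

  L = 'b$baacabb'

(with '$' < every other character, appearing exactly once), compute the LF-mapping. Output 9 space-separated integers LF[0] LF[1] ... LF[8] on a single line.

Char counts: '$':1, 'a':3, 'b':4, 'c':1
C (first-col start): C('$')=0, C('a')=1, C('b')=4, C('c')=8
L[0]='b': occ=0, LF[0]=C('b')+0=4+0=4
L[1]='$': occ=0, LF[1]=C('$')+0=0+0=0
L[2]='b': occ=1, LF[2]=C('b')+1=4+1=5
L[3]='a': occ=0, LF[3]=C('a')+0=1+0=1
L[4]='a': occ=1, LF[4]=C('a')+1=1+1=2
L[5]='c': occ=0, LF[5]=C('c')+0=8+0=8
L[6]='a': occ=2, LF[6]=C('a')+2=1+2=3
L[7]='b': occ=2, LF[7]=C('b')+2=4+2=6
L[8]='b': occ=3, LF[8]=C('b')+3=4+3=7

Answer: 4 0 5 1 2 8 3 6 7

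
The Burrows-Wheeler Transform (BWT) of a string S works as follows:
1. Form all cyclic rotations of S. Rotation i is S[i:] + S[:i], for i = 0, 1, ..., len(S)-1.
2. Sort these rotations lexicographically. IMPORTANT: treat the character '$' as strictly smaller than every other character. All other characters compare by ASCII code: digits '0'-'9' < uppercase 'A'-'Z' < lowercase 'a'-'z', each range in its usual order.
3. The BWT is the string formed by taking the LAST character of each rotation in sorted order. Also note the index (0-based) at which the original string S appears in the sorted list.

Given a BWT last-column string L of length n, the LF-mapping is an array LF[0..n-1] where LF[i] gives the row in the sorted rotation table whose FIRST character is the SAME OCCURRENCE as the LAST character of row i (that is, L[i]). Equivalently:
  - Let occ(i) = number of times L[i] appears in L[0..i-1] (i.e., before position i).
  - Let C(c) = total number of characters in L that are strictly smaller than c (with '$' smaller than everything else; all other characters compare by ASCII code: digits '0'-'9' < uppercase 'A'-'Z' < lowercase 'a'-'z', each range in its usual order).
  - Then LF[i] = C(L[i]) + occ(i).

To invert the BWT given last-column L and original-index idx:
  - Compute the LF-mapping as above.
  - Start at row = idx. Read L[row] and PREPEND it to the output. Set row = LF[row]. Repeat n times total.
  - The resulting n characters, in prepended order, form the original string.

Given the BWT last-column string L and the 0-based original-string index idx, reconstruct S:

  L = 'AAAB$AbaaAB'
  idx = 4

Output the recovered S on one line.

LF mapping: 1 2 3 6 0 4 10 8 9 5 7
Walk LF starting at row 4, prepending L[row]:
  step 1: row=4, L[4]='$', prepend. Next row=LF[4]=0
  step 2: row=0, L[0]='A', prepend. Next row=LF[0]=1
  step 3: row=1, L[1]='A', prepend. Next row=LF[1]=2
  step 4: row=2, L[2]='A', prepend. Next row=LF[2]=3
  step 5: row=3, L[3]='B', prepend. Next row=LF[3]=6
  step 6: row=6, L[6]='b', prepend. Next row=LF[6]=10
  step 7: row=10, L[10]='B', prepend. Next row=LF[10]=7
  step 8: row=7, L[7]='a', prepend. Next row=LF[7]=8
  step 9: row=8, L[8]='a', prepend. Next row=LF[8]=9
  step 10: row=9, L[9]='A', prepend. Next row=LF[9]=5
  step 11: row=5, L[5]='A', prepend. Next row=LF[5]=4
Reversed output: AAaaBbBAAA$

Answer: AAaaBbBAAA$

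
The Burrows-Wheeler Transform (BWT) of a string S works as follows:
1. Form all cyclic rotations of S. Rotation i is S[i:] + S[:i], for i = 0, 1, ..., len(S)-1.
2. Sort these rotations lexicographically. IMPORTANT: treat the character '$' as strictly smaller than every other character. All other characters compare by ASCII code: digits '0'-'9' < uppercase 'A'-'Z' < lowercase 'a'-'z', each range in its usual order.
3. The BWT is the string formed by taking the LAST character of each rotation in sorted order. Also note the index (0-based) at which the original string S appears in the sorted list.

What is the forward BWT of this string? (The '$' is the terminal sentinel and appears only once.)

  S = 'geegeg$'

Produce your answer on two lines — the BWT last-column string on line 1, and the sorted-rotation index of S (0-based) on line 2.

Answer: gggee$e
5

Derivation:
All 7 rotations (rotation i = S[i:]+S[:i]):
  rot[0] = geegeg$
  rot[1] = eegeg$g
  rot[2] = egeg$ge
  rot[3] = geg$gee
  rot[4] = eg$geeg
  rot[5] = g$geege
  rot[6] = $geegeg
Sorted (with $ < everything):
  sorted[0] = $geegeg  (last char: 'g')
  sorted[1] = eegeg$g  (last char: 'g')
  sorted[2] = eg$geeg  (last char: 'g')
  sorted[3] = egeg$ge  (last char: 'e')
  sorted[4] = g$geege  (last char: 'e')
  sorted[5] = geegeg$  (last char: '$')
  sorted[6] = geg$gee  (last char: 'e')
Last column: gggee$e
Original string S is at sorted index 5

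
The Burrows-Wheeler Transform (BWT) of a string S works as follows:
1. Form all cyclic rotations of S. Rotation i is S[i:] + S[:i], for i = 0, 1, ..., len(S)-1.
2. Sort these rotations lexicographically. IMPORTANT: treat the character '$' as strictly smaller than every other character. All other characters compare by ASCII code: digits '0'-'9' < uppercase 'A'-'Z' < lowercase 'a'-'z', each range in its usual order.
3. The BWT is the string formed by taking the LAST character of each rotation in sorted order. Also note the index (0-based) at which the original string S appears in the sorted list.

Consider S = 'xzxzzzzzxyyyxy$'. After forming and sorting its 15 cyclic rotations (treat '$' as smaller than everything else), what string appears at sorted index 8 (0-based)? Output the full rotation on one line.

Answer: yyyxy$xzxzzzzzx

Derivation:
All 15 rotations (rotation i = S[i:]+S[:i]):
  rot[0] = xzxzzzzzxyyyxy$
  rot[1] = zxzzzzzxyyyxy$x
  rot[2] = xzzzzzxyyyxy$xz
  rot[3] = zzzzzxyyyxy$xzx
  rot[4] = zzzzxyyyxy$xzxz
  rot[5] = zzzxyyyxy$xzxzz
  rot[6] = zzxyyyxy$xzxzzz
  rot[7] = zxyyyxy$xzxzzzz
  rot[8] = xyyyxy$xzxzzzzz
  rot[9] = yyyxy$xzxzzzzzx
  rot[10] = yyxy$xzxzzzzzxy
  rot[11] = yxy$xzxzzzzzxyy
  rot[12] = xy$xzxzzzzzxyyy
  rot[13] = y$xzxzzzzzxyyyx
  rot[14] = $xzxzzzzzxyyyxy
Sorted (with $ < everything):
  sorted[0] = $xzxzzzzzxyyyxy
  sorted[1] = xy$xzxzzzzzxyyy
  sorted[2] = xyyyxy$xzxzzzzz
  sorted[3] = xzxzzzzzxyyyxy$
  sorted[4] = xzzzzzxyyyxy$xz
  sorted[5] = y$xzxzzzzzxyyyx
  sorted[6] = yxy$xzxzzzzzxyy
  sorted[7] = yyxy$xzxzzzzzxy
  sorted[8] = yyyxy$xzxzzzzzx
  sorted[9] = zxyyyxy$xzxzzzz
  sorted[10] = zxzzzzzxyyyxy$x
  sorted[11] = zzxyyyxy$xzxzzz
  sorted[12] = zzzxyyyxy$xzxzz
  sorted[13] = zzzzxyyyxy$xzxz
  sorted[14] = zzzzzxyyyxy$xzx
sorted[8] = yyyxy$xzxzzzzzx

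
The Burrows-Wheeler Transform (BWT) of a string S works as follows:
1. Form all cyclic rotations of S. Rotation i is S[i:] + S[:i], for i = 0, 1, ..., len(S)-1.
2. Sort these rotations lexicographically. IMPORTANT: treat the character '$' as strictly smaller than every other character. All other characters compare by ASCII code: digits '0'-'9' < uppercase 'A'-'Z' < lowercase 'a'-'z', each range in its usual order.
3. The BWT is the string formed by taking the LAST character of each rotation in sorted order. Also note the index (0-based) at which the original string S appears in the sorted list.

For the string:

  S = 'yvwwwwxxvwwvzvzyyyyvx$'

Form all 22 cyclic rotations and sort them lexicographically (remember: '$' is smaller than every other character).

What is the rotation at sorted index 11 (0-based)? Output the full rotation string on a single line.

All 22 rotations (rotation i = S[i:]+S[:i]):
  rot[0] = yvwwwwxxvwwvzvzyyyyvx$
  rot[1] = vwwwwxxvwwvzvzyyyyvx$y
  rot[2] = wwwwxxvwwvzvzyyyyvx$yv
  rot[3] = wwwxxvwwvzvzyyyyvx$yvw
  rot[4] = wwxxvwwvzvzyyyyvx$yvww
  rot[5] = wxxvwwvzvzyyyyvx$yvwww
  rot[6] = xxvwwvzvzyyyyvx$yvwwww
  rot[7] = xvwwvzvzyyyyvx$yvwwwwx
  rot[8] = vwwvzvzyyyyvx$yvwwwwxx
  rot[9] = wwvzvzyyyyvx$yvwwwwxxv
  rot[10] = wvzvzyyyyvx$yvwwwwxxvw
  rot[11] = vzvzyyyyvx$yvwwwwxxvww
  rot[12] = zvzyyyyvx$yvwwwwxxvwwv
  rot[13] = vzyyyyvx$yvwwwwxxvwwvz
  rot[14] = zyyyyvx$yvwwwwxxvwwvzv
  rot[15] = yyyyvx$yvwwwwxxvwwvzvz
  rot[16] = yyyvx$yvwwwwxxvwwvzvzy
  rot[17] = yyvx$yvwwwwxxvwwvzvzyy
  rot[18] = yvx$yvwwwwxxvwwvzvzyyy
  rot[19] = vx$yvwwwwxxvwwvzvzyyyy
  rot[20] = x$yvwwwwxxvwwvzvzyyyyv
  rot[21] = $yvwwwwxxvwwvzvzyyyyvx
Sorted (with $ < everything):
  sorted[0] = $yvwwwwxxvwwvzvzyyyyvx
  sorted[1] = vwwvzvzyyyyvx$yvwwwwxx
  sorted[2] = vwwwwxxvwwvzvzyyyyvx$y
  sorted[3] = vx$yvwwwwxxvwwvzvzyyyy
  sorted[4] = vzvzyyyyvx$yvwwwwxxvww
  sorted[5] = vzyyyyvx$yvwwwwxxvwwvz
  sorted[6] = wvzvzyyyyvx$yvwwwwxxvw
  sorted[7] = wwvzvzyyyyvx$yvwwwwxxv
  sorted[8] = wwwwxxvwwvzvzyyyyvx$yv
  sorted[9] = wwwxxvwwvzvzyyyyvx$yvw
  sorted[10] = wwxxvwwvzvzyyyyvx$yvww
  sorted[11] = wxxvwwvzvzyyyyvx$yvwww
  sorted[12] = x$yvwwwwxxvwwvzvzyyyyv
  sorted[13] = xvwwvzvzyyyyvx$yvwwwwx
  sorted[14] = xxvwwvzvzyyyyvx$yvwwww
  sorted[15] = yvwwwwxxvwwvzvzyyyyvx$
  sorted[16] = yvx$yvwwwwxxvwwvzvzyyy
  sorted[17] = yyvx$yvwwwwxxvwwvzvzyy
  sorted[18] = yyyvx$yvwwwwxxvwwvzvzy
  sorted[19] = yyyyvx$yvwwwwxxvwwvzvz
  sorted[20] = zvzyyyyvx$yvwwwwxxvwwv
  sorted[21] = zyyyyvx$yvwwwwxxvwwvzv
sorted[11] = wxxvwwvzvzyyyyvx$yvwww

Answer: wxxvwwvzvzyyyyvx$yvwww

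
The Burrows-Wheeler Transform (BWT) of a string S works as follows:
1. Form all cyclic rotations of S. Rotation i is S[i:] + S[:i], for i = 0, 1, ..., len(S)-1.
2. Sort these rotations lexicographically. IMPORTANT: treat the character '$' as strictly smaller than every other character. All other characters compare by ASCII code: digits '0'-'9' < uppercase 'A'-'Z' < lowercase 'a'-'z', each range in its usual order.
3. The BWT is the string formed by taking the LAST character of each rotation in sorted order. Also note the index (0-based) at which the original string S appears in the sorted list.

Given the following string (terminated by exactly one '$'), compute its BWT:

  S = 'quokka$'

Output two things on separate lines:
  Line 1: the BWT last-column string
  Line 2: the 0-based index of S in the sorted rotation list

Answer: akkou$q
5

Derivation:
All 7 rotations (rotation i = S[i:]+S[:i]):
  rot[0] = quokka$
  rot[1] = uokka$q
  rot[2] = okka$qu
  rot[3] = kka$quo
  rot[4] = ka$quok
  rot[5] = a$quokk
  rot[6] = $quokka
Sorted (with $ < everything):
  sorted[0] = $quokka  (last char: 'a')
  sorted[1] = a$quokk  (last char: 'k')
  sorted[2] = ka$quok  (last char: 'k')
  sorted[3] = kka$quo  (last char: 'o')
  sorted[4] = okka$qu  (last char: 'u')
  sorted[5] = quokka$  (last char: '$')
  sorted[6] = uokka$q  (last char: 'q')
Last column: akkou$q
Original string S is at sorted index 5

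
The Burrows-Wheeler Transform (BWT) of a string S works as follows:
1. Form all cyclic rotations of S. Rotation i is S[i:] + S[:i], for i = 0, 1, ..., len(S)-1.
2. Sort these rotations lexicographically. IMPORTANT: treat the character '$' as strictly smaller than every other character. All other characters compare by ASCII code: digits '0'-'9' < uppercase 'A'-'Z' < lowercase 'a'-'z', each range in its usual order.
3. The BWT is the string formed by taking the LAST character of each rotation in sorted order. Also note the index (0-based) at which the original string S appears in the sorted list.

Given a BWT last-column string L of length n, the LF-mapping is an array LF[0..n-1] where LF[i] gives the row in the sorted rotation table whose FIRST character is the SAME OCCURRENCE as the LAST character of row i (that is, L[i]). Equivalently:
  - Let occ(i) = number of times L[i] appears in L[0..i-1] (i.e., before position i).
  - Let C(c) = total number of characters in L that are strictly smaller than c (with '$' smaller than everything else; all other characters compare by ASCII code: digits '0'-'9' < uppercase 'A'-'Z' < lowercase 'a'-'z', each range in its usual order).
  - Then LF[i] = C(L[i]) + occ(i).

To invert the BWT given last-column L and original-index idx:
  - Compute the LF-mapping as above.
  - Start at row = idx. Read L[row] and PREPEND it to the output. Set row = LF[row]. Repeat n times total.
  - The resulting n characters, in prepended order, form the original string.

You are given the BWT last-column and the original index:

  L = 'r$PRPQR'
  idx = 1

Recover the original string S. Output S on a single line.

Answer: PPRQRr$

Derivation:
LF mapping: 6 0 1 4 2 3 5
Walk LF starting at row 1, prepending L[row]:
  step 1: row=1, L[1]='$', prepend. Next row=LF[1]=0
  step 2: row=0, L[0]='r', prepend. Next row=LF[0]=6
  step 3: row=6, L[6]='R', prepend. Next row=LF[6]=5
  step 4: row=5, L[5]='Q', prepend. Next row=LF[5]=3
  step 5: row=3, L[3]='R', prepend. Next row=LF[3]=4
  step 6: row=4, L[4]='P', prepend. Next row=LF[4]=2
  step 7: row=2, L[2]='P', prepend. Next row=LF[2]=1
Reversed output: PPRQRr$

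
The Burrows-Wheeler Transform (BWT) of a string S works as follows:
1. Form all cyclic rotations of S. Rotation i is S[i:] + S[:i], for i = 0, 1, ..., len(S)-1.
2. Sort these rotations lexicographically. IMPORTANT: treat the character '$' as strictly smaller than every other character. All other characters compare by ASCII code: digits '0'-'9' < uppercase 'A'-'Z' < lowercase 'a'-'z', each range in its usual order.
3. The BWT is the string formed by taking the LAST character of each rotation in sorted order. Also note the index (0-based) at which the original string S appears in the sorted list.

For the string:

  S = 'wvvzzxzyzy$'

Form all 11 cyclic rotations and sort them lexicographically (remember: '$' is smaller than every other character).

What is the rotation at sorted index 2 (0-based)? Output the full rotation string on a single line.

Answer: vzzxzyzy$wv

Derivation:
All 11 rotations (rotation i = S[i:]+S[:i]):
  rot[0] = wvvzzxzyzy$
  rot[1] = vvzzxzyzy$w
  rot[2] = vzzxzyzy$wv
  rot[3] = zzxzyzy$wvv
  rot[4] = zxzyzy$wvvz
  rot[5] = xzyzy$wvvzz
  rot[6] = zyzy$wvvzzx
  rot[7] = yzy$wvvzzxz
  rot[8] = zy$wvvzzxzy
  rot[9] = y$wvvzzxzyz
  rot[10] = $wvvzzxzyzy
Sorted (with $ < everything):
  sorted[0] = $wvvzzxzyzy
  sorted[1] = vvzzxzyzy$w
  sorted[2] = vzzxzyzy$wv
  sorted[3] = wvvzzxzyzy$
  sorted[4] = xzyzy$wvvzz
  sorted[5] = y$wvvzzxzyz
  sorted[6] = yzy$wvvzzxz
  sorted[7] = zxzyzy$wvvz
  sorted[8] = zy$wvvzzxzy
  sorted[9] = zyzy$wvvzzx
  sorted[10] = zzxzyzy$wvv
sorted[2] = vzzxzyzy$wv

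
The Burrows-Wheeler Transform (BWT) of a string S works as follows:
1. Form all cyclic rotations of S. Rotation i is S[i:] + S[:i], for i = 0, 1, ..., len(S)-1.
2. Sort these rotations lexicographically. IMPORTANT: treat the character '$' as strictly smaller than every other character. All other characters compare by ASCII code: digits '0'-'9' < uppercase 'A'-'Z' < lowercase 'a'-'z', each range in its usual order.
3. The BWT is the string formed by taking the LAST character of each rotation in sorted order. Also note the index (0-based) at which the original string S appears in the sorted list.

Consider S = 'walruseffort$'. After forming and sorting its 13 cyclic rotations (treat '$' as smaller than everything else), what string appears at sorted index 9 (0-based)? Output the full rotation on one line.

All 13 rotations (rotation i = S[i:]+S[:i]):
  rot[0] = walruseffort$
  rot[1] = alruseffort$w
  rot[2] = lruseffort$wa
  rot[3] = ruseffort$wal
  rot[4] = useffort$walr
  rot[5] = seffort$walru
  rot[6] = effort$walrus
  rot[7] = ffort$walruse
  rot[8] = fort$walrusef
  rot[9] = ort$walruseff
  rot[10] = rt$walruseffo
  rot[11] = t$walruseffor
  rot[12] = $walruseffort
Sorted (with $ < everything):
  sorted[0] = $walruseffort
  sorted[1] = alruseffort$w
  sorted[2] = effort$walrus
  sorted[3] = ffort$walruse
  sorted[4] = fort$walrusef
  sorted[5] = lruseffort$wa
  sorted[6] = ort$walruseff
  sorted[7] = rt$walruseffo
  sorted[8] = ruseffort$wal
  sorted[9] = seffort$walru
  sorted[10] = t$walruseffor
  sorted[11] = useffort$walr
  sorted[12] = walruseffort$
sorted[9] = seffort$walru

Answer: seffort$walru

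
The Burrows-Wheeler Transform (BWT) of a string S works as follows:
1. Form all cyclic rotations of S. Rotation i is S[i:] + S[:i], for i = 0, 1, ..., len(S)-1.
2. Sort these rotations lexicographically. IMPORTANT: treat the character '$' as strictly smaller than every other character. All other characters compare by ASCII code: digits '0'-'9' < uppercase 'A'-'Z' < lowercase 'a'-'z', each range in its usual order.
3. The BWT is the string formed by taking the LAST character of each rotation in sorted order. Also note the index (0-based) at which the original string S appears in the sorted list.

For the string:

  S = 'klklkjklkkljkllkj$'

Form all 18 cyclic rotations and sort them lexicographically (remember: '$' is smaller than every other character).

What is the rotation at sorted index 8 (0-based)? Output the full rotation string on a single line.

All 18 rotations (rotation i = S[i:]+S[:i]):
  rot[0] = klklkjklkkljkllkj$
  rot[1] = lklkjklkkljkllkj$k
  rot[2] = klkjklkkljkllkj$kl
  rot[3] = lkjklkkljkllkj$klk
  rot[4] = kjklkkljkllkj$klkl
  rot[5] = jklkkljkllkj$klklk
  rot[6] = klkkljkllkj$klklkj
  rot[7] = lkkljkllkj$klklkjk
  rot[8] = kkljkllkj$klklkjkl
  rot[9] = kljkllkj$klklkjklk
  rot[10] = ljkllkj$klklkjklkk
  rot[11] = jkllkj$klklkjklkkl
  rot[12] = kllkj$klklkjklkklj
  rot[13] = llkj$klklkjklkkljk
  rot[14] = lkj$klklkjklkkljkl
  rot[15] = kj$klklkjklkkljkll
  rot[16] = j$klklkjklkkljkllk
  rot[17] = $klklkjklkkljkllkj
Sorted (with $ < everything):
  sorted[0] = $klklkjklkkljkllkj
  sorted[1] = j$klklkjklkkljkllk
  sorted[2] = jklkkljkllkj$klklk
  sorted[3] = jkllkj$klklkjklkkl
  sorted[4] = kj$klklkjklkkljkll
  sorted[5] = kjklkkljkllkj$klkl
  sorted[6] = kkljkllkj$klklkjkl
  sorted[7] = kljkllkj$klklkjklk
  sorted[8] = klkjklkkljkllkj$kl
  sorted[9] = klkkljkllkj$klklkj
  sorted[10] = klklkjklkkljkllkj$
  sorted[11] = kllkj$klklkjklkklj
  sorted[12] = ljkllkj$klklkjklkk
  sorted[13] = lkj$klklkjklkkljkl
  sorted[14] = lkjklkkljkllkj$klk
  sorted[15] = lkkljkllkj$klklkjk
  sorted[16] = lklkjklkkljkllkj$k
  sorted[17] = llkj$klklkjklkkljk
sorted[8] = klkjklkkljkllkj$kl

Answer: klkjklkkljkllkj$kl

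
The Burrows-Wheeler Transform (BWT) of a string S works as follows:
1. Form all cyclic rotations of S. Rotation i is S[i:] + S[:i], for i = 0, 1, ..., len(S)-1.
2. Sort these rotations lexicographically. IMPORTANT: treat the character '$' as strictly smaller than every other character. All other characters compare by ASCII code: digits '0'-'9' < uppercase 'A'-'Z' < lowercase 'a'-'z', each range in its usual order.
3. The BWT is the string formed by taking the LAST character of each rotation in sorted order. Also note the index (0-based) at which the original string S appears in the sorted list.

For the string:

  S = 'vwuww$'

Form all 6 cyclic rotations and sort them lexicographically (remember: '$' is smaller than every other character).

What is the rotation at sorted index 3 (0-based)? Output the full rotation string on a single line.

Answer: w$vwuw

Derivation:
All 6 rotations (rotation i = S[i:]+S[:i]):
  rot[0] = vwuww$
  rot[1] = wuww$v
  rot[2] = uww$vw
  rot[3] = ww$vwu
  rot[4] = w$vwuw
  rot[5] = $vwuww
Sorted (with $ < everything):
  sorted[0] = $vwuww
  sorted[1] = uww$vw
  sorted[2] = vwuww$
  sorted[3] = w$vwuw
  sorted[4] = wuww$v
  sorted[5] = ww$vwu
sorted[3] = w$vwuw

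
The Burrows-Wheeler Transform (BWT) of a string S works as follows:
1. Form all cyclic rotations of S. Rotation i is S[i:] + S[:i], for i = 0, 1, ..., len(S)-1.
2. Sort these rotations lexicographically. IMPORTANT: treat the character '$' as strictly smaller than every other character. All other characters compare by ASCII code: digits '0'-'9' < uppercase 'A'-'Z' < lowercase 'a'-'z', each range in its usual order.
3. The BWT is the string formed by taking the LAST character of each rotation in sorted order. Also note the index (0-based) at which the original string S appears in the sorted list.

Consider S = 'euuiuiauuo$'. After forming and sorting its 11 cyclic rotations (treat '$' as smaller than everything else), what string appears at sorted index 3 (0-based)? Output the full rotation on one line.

All 11 rotations (rotation i = S[i:]+S[:i]):
  rot[0] = euuiuiauuo$
  rot[1] = uuiuiauuo$e
  rot[2] = uiuiauuo$eu
  rot[3] = iuiauuo$euu
  rot[4] = uiauuo$euui
  rot[5] = iauuo$euuiu
  rot[6] = auuo$euuiui
  rot[7] = uuo$euuiuia
  rot[8] = uo$euuiuiau
  rot[9] = o$euuiuiauu
  rot[10] = $euuiuiauuo
Sorted (with $ < everything):
  sorted[0] = $euuiuiauuo
  sorted[1] = auuo$euuiui
  sorted[2] = euuiuiauuo$
  sorted[3] = iauuo$euuiu
  sorted[4] = iuiauuo$euu
  sorted[5] = o$euuiuiauu
  sorted[6] = uiauuo$euui
  sorted[7] = uiuiauuo$eu
  sorted[8] = uo$euuiuiau
  sorted[9] = uuiuiauuo$e
  sorted[10] = uuo$euuiuia
sorted[3] = iauuo$euuiu

Answer: iauuo$euuiu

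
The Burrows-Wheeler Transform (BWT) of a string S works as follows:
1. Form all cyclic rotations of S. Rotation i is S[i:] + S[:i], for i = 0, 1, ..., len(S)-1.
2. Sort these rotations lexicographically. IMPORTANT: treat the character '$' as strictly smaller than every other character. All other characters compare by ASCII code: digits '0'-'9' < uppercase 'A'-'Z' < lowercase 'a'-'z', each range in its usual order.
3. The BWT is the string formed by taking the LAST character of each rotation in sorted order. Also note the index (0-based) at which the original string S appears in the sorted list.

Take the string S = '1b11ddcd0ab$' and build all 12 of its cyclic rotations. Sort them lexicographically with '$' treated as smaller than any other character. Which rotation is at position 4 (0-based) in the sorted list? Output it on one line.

All 12 rotations (rotation i = S[i:]+S[:i]):
  rot[0] = 1b11ddcd0ab$
  rot[1] = b11ddcd0ab$1
  rot[2] = 11ddcd0ab$1b
  rot[3] = 1ddcd0ab$1b1
  rot[4] = ddcd0ab$1b11
  rot[5] = dcd0ab$1b11d
  rot[6] = cd0ab$1b11dd
  rot[7] = d0ab$1b11ddc
  rot[8] = 0ab$1b11ddcd
  rot[9] = ab$1b11ddcd0
  rot[10] = b$1b11ddcd0a
  rot[11] = $1b11ddcd0ab
Sorted (with $ < everything):
  sorted[0] = $1b11ddcd0ab
  sorted[1] = 0ab$1b11ddcd
  sorted[2] = 11ddcd0ab$1b
  sorted[3] = 1b11ddcd0ab$
  sorted[4] = 1ddcd0ab$1b1
  sorted[5] = ab$1b11ddcd0
  sorted[6] = b$1b11ddcd0a
  sorted[7] = b11ddcd0ab$1
  sorted[8] = cd0ab$1b11dd
  sorted[9] = d0ab$1b11ddc
  sorted[10] = dcd0ab$1b11d
  sorted[11] = ddcd0ab$1b11
sorted[4] = 1ddcd0ab$1b1

Answer: 1ddcd0ab$1b1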